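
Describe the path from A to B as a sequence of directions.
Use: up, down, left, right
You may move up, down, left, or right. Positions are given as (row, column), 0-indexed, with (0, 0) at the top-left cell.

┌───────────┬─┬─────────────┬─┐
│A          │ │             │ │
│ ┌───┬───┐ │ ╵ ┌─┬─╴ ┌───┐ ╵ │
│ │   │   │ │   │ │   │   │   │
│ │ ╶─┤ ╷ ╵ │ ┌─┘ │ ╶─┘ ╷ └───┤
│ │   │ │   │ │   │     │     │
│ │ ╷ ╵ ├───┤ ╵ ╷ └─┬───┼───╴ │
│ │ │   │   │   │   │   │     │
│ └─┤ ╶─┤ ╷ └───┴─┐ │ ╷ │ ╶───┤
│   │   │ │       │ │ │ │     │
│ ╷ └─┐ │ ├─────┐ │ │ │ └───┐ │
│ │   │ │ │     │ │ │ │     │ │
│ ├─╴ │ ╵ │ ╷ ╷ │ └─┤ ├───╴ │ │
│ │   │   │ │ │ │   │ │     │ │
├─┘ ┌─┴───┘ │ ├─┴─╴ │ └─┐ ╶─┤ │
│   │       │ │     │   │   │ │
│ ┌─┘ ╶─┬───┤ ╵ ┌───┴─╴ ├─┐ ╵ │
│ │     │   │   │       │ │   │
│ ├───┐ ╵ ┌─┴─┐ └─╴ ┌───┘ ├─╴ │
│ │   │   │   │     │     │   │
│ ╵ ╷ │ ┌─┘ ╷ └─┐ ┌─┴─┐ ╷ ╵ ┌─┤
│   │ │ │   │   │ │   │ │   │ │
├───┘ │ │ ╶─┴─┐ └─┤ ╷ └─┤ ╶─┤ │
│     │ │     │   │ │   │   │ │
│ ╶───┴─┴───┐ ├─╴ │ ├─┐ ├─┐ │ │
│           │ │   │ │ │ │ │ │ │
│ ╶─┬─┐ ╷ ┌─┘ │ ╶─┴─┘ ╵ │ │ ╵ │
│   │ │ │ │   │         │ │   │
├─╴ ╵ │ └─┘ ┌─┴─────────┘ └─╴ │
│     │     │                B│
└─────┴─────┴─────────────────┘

Finding the path and converting it to directions:
Path through cells: (0,0) → (0,1) → (0,2) → (0,3) → (0,4) → (0,5) → (1,5) → (2,5) → (2,4) → (1,4) → (1,3) → (2,3) → (3,3) → (3,2) → (4,2) → (4,3) → (5,3) → (6,3) → (6,4) → (5,4) → (4,4) → (3,4) → (3,5) → (4,5) → (4,6) → (4,7) → (4,8) → (5,8) → (6,8) → (6,9) → (7,9) → (7,8) → (7,7) → (8,7) → (9,7) → (9,8) → (9,9) → (8,9) → (8,10) → (8,11) → (7,11) → (7,10) → (6,10) → (5,10) → (4,10) → (3,10) → (3,11) → (4,11) → (5,11) → (5,12) → (5,13) → (6,13) → (6,12) → (7,12) → (7,13) → (8,13) → (8,14) → (9,14) → (9,13) → (10,13) → (10,12) → (11,12) → (11,13) → (12,13) → (13,13) → (13,14) → (14,14)
Directions: right, right, right, right, right, down, down, left, up, left, down, down, left, down, right, down, down, right, up, up, up, right, down, right, right, right, down, down, right, down, left, left, down, down, right, right, up, right, right, up, left, up, up, up, up, right, down, down, right, right, down, left, down, right, down, right, down, left, down, left, down, right, down, down, right, down

Solution:

┌───────────┬─┬─────────────┬─┐
│A → → → → ↓│ │             │ │
│ ┌───┬───┐ │ ╵ ┌─┬─╴ ┌───┐ ╵ │
│ │   │↓ ↰│↓│   │ │   │   │   │
│ │ ╶─┤ ╷ ╵ │ ┌─┘ │ ╶─┘ ╷ └───┤
│ │   │↓│↑ ↲│ │   │     │     │
│ │ ╷ ╵ ├───┤ ╵ ╷ └─┬───┼───╴ │
│ │ │↓ ↲│↱ ↓│   │   │↱ ↓│     │
│ └─┤ ╶─┤ ╷ └───┴─┐ │ ╷ │ ╶───┤
│   │↳ ↓│↑│↳ → → ↓│ │↑│↓│     │
│ ╷ └─┐ │ ├─────┐ │ │ │ └───┐ │
│ │   │↓│↑│     │↓│ │↑│↳ → ↓│ │
│ ├─╴ │ ╵ │ ╷ ╷ │ └─┤ ├───╴ │ │
│ │   │↳ ↑│ │ │ │↳ ↓│↑│  ↓ ↲│ │
├─┘ ┌─┴───┘ │ ├─┴─╴ │ └─┐ ╶─┤ │
│   │       │ │↓ ← ↲│↑ ↰│↳ ↓│ │
│ ┌─┘ ╶─┬───┤ ╵ ┌───┴─╴ ├─┐ ╵ │
│ │     │   │  ↓│  ↱ → ↑│ │↳ ↓│
│ ├───┐ ╵ ┌─┴─┐ └─╴ ┌───┘ ├─╴ │
│ │   │   │   │↳ → ↑│     │↓ ↲│
│ ╵ ╷ │ ┌─┘ ╷ └─┐ ┌─┴─┐ ╷ ╵ ┌─┤
│   │ │ │   │   │ │   │ │↓ ↲│ │
├───┘ │ │ ╶─┴─┐ └─┤ ╷ └─┤ ╶─┤ │
│     │ │     │   │ │   │↳ ↓│ │
│ ╶───┴─┴───┐ ├─╴ │ ├─┐ ├─┐ │ │
│           │ │   │ │ │ │ │↓│ │
│ ╶─┬─┐ ╷ ┌─┘ │ ╶─┴─┘ ╵ │ │ ╵ │
│   │ │ │ │   │         │ │↳ ↓│
├─╴ ╵ │ └─┘ ┌─┴─────────┘ └─╴ │
│     │     │                B│
└─────┴─────┴─────────────────┘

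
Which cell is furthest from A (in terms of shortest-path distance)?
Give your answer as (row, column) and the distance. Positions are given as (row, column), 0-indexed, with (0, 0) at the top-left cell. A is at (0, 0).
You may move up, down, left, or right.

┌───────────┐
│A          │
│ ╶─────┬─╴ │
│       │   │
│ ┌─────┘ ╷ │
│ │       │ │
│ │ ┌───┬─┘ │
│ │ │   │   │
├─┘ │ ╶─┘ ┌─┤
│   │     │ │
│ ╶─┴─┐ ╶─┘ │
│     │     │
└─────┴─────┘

Computing BFS distances from A to all cells:
Furthest cell: (5, 2)
Distance: 17 steps

Path from A to the furthest cell:

┌───────────┐
│A → → → → ↓│
│ ╶─────┬─╴ │
│       │↓ ↲│
│ ┌─────┘ ╷ │
│ │↓ ← ← ↲│ │
│ │ ┌───┬─┘ │
│ │↓│   │   │
├─┘ │ ╶─┘ ┌─┤
│↓ ↲│     │ │
│ ╶─┴─┐ ╶─┘ │
│↳ → B│     │
└─────┴─────┘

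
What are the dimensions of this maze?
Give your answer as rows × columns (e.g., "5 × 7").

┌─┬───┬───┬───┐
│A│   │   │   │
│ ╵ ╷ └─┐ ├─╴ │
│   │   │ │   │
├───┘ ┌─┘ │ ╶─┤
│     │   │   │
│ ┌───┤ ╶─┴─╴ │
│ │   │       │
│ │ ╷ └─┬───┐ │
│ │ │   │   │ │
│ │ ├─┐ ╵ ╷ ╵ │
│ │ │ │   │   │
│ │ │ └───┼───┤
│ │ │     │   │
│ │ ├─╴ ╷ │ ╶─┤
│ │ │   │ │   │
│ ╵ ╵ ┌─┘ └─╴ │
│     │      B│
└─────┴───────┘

Counting the maze dimensions:
Rows (vertical): 9
Columns (horizontal): 7
Dimensions: 9 × 7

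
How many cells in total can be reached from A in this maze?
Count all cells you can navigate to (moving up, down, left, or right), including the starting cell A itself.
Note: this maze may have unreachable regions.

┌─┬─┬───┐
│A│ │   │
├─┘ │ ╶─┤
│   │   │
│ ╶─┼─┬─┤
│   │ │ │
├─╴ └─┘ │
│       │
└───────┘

Using BFS/flood-fill to find all reachable cells from A:
Maze size: 4 × 4 = 16 total cells
15 cell(s) are walled off and cannot be reached from A.
Reachable cells: 1

Reachable region (· marks reachable cells):

┌─┬─┬───┐
│A│ │   │
├─┘ │ ╶─┤
│   │   │
│ ╶─┼─┬─┤
│   │ │ │
├─╴ └─┘ │
│       │
└───────┘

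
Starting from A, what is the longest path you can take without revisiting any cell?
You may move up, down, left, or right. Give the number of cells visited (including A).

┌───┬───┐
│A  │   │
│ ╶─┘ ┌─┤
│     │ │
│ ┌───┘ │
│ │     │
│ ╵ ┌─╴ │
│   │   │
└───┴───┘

Finding longest simple path using DFS:
Start: (0, 0)
Longest path visits 10 cells
Path: A → down → down → down → right → up → right → right → down → left

Solution:

┌───┬───┐
│A  │   │
│ ╶─┘ ┌─┤
│↓    │ │
│ ┌───┘ │
│↓│↱ → ↓│
│ ╵ ┌─╴ │
│↳ ↑│B ↲│
└───┴───┘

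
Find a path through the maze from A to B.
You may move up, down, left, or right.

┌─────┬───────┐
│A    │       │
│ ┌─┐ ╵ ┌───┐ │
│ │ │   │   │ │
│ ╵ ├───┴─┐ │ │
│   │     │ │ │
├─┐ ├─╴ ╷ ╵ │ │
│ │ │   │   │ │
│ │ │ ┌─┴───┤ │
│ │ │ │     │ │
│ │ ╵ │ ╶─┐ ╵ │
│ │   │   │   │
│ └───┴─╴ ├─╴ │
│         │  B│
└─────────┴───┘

Finding the shortest path through the maze:
Path length: 14 steps
Directions: right → right → down → right → up → right → right → right → down → down → down → down → down → down

Solution:

┌─────┬───────┐
│A → ↓│↱ → → ↓│
│ ┌─┐ ╵ ┌───┐ │
│ │ │↳ ↑│   │↓│
│ ╵ ├───┴─┐ │ │
│   │     │ │↓│
├─┐ ├─╴ ╷ ╵ │ │
│ │ │   │   │↓│
│ │ │ ┌─┴───┤ │
│ │ │ │     │↓│
│ │ ╵ │ ╶─┐ ╵ │
│ │   │   │  ↓│
│ └───┴─╴ ├─╴ │
│         │  B│
└─────────┴───┘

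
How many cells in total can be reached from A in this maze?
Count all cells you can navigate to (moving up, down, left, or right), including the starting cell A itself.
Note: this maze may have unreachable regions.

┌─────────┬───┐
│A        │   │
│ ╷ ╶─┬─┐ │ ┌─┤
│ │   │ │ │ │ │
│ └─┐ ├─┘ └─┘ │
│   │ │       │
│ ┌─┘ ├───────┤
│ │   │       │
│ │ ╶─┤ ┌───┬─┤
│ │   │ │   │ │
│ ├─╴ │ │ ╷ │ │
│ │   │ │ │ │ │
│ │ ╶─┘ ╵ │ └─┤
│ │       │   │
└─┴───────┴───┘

Using BFS/flood-fill to find all reachable cells from A:
Maze size: 7 × 7 = 49 total cells
6 cell(s) are walled off and cannot be reached from A.
Reachable cells: 43

Reachable region (· marks reachable cells):

┌─────────┬───┐
│A · · · ·│   │
│ ╷ ╶─┬─┐ │ ┌─┤
│·│· ·│ │·│ │·│
│ └─┐ ├─┘ └─┘ │
│· ·│·│· · · ·│
│ ┌─┘ ├───────┤
│·│· ·│· · · ·│
│ │ ╶─┤ ┌───┬─┤
│·│· ·│·│· ·│ │
│ ├─╴ │ │ ╷ │ │
│·│· ·│·│·│·│ │
│ │ ╶─┘ ╵ │ └─┤
│·│· · · ·│· ·│
└─┴───────┴───┘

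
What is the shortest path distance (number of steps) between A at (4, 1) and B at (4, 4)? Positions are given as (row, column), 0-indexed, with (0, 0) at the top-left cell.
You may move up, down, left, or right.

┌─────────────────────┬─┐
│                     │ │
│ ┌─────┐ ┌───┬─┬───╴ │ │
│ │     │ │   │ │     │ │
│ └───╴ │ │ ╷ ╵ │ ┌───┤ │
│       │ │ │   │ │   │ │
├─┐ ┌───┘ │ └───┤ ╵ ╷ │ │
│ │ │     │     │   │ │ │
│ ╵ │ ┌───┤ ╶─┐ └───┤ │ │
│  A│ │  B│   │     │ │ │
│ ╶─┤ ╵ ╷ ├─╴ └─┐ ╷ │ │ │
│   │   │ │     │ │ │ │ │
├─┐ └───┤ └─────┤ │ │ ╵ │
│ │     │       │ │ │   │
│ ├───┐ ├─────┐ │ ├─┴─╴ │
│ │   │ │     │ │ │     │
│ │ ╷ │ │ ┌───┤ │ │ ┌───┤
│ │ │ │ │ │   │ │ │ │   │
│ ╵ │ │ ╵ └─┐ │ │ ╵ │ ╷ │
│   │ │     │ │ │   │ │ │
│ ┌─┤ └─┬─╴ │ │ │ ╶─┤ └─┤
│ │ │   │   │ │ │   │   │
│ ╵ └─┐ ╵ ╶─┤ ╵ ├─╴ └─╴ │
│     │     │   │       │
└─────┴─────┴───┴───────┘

Finding path from (4, 1) to (4, 4):
Path: (4,1) → (3,1) → (2,1) → (2,0) → (1,0) → (0,0) → (0,1) → (0,2) → (0,3) → (0,4) → (1,4) → (2,4) → (3,4) → (3,3) → (3,2) → (4,2) → (5,2) → (5,3) → (4,3) → (4,4)
Distance: 19 steps

Solution:

┌─────────────────────┬─┐
│↱ → → → ↓            │ │
│ ┌─────┐ ┌───┬─┬───╴ │ │
│↑│     │↓│   │ │     │ │
│ └───╴ │ │ ╷ ╵ │ ┌───┤ │
│↑ ↰    │↓│ │   │ │   │ │
├─┐ ┌───┘ │ └───┤ ╵ ╷ │ │
│ │↑│↓ ← ↲│     │   │ │ │
│ ╵ │ ┌───┤ ╶─┐ └───┤ │ │
│  A│↓│↱ B│   │     │ │ │
│ ╶─┤ ╵ ╷ ├─╴ └─┐ ╷ │ │ │
│   │↳ ↑│ │     │ │ │ │ │
├─┐ └───┤ └─────┤ │ │ ╵ │
│ │     │       │ │ │   │
│ ├───┐ ├─────┐ │ ├─┴─╴ │
│ │   │ │     │ │ │     │
│ │ ╷ │ │ ┌───┤ │ │ ┌───┤
│ │ │ │ │ │   │ │ │ │   │
│ ╵ │ │ ╵ └─┐ │ │ ╵ │ ╷ │
│   │ │     │ │ │   │ │ │
│ ┌─┤ └─┬─╴ │ │ │ ╶─┤ └─┤
│ │ │   │   │ │ │   │   │
│ ╵ └─┐ ╵ ╶─┤ ╵ ├─╴ └─╴ │
│     │     │   │       │
└─────┴─────┴───┴───────┘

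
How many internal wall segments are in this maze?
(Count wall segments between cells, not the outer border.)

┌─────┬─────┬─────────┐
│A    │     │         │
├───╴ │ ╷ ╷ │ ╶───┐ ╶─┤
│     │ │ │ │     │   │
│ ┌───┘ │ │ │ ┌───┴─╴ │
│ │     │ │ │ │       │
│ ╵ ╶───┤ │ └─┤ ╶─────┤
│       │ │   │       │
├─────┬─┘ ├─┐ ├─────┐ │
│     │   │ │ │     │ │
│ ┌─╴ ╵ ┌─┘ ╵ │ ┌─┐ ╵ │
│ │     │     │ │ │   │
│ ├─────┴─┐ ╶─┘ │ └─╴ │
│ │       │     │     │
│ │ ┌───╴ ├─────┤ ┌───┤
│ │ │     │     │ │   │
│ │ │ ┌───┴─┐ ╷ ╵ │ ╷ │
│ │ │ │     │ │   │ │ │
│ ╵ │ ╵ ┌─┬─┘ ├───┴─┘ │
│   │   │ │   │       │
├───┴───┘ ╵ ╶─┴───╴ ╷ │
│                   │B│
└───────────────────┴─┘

Counting internal wall segments:
Total internal walls: 100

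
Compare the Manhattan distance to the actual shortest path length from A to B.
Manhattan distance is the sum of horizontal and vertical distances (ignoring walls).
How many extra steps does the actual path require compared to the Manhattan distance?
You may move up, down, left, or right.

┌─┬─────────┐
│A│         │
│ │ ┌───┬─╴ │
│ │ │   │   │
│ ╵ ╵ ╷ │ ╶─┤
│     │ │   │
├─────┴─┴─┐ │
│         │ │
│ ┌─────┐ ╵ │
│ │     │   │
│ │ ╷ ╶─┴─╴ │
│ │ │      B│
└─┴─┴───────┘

Manhattan distance: |5 - 0| + |5 - 0| = 10
Actual path length: 16
Extra steps: 16 - 10 = 6

Solution:

┌─┬─────────┐
│A│↱ → → → ↓│
│ │ ┌───┬─╴ │
│↓│↑│   │↓ ↲│
│ ╵ ╵ ╷ │ ╶─┤
│↳ ↑  │ │↳ ↓│
├─────┴─┴─┐ │
│         │↓│
│ ┌─────┐ ╵ │
│ │     │  ↓│
│ │ ╷ ╶─┴─╴ │
│ │ │      B│
└─┴─┴───────┘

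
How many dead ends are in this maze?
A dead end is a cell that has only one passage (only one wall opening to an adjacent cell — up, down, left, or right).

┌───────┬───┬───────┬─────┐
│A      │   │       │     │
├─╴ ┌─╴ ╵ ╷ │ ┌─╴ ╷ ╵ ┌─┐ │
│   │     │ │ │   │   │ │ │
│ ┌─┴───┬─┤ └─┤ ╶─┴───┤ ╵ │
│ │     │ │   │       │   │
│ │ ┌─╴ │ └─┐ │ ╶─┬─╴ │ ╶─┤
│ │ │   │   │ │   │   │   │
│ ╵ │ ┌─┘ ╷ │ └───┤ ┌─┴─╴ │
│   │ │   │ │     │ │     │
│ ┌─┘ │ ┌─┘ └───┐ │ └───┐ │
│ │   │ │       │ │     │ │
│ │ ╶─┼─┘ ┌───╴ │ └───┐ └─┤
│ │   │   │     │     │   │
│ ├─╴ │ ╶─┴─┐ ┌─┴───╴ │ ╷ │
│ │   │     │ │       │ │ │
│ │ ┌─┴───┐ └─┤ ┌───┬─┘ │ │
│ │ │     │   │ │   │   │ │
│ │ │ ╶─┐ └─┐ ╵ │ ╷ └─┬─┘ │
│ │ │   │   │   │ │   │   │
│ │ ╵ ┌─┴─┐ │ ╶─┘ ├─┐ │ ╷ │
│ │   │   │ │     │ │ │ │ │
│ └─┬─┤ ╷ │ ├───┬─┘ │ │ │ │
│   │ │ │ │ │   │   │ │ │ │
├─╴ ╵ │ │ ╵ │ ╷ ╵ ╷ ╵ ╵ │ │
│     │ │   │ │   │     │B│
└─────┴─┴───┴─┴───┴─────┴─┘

Checking each cell for number of passages:

Dead ends found at positions:
  (0, 0)
  (1, 2)
  (1, 6)
  (1, 11)
  (2, 4)
  (3, 8)
  (4, 10)
  (5, 3)
  (5, 12)
  (6, 5)
  (7, 6)
  (8, 10)
  (9, 3)
  (10, 9)
  (11, 2)
  (12, 0)
  (12, 3)
  (12, 6)
  (12, 12)
Total dead ends: 19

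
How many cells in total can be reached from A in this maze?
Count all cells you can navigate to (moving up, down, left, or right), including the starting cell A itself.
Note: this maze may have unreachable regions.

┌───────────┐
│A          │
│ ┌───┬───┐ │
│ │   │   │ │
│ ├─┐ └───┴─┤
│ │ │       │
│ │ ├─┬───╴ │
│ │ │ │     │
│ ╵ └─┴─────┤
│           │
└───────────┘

Using BFS/flood-fill to find all reachable cells from A:
Maze size: 5 × 6 = 30 total cells
12 cell(s) are walled off and cannot be reached from A.
Reachable cells: 18

Reachable region (· marks reachable cells):

┌───────────┐
│A · · · · ·│
│ ┌───┬───┐ │
│·│   │   │·│
│ ├─┐ └───┴─┤
│·│·│       │
│ │ ├─┬───╴ │
│·│·│ │     │
│ ╵ └─┴─────┤
│· · · · · ·│
└───────────┘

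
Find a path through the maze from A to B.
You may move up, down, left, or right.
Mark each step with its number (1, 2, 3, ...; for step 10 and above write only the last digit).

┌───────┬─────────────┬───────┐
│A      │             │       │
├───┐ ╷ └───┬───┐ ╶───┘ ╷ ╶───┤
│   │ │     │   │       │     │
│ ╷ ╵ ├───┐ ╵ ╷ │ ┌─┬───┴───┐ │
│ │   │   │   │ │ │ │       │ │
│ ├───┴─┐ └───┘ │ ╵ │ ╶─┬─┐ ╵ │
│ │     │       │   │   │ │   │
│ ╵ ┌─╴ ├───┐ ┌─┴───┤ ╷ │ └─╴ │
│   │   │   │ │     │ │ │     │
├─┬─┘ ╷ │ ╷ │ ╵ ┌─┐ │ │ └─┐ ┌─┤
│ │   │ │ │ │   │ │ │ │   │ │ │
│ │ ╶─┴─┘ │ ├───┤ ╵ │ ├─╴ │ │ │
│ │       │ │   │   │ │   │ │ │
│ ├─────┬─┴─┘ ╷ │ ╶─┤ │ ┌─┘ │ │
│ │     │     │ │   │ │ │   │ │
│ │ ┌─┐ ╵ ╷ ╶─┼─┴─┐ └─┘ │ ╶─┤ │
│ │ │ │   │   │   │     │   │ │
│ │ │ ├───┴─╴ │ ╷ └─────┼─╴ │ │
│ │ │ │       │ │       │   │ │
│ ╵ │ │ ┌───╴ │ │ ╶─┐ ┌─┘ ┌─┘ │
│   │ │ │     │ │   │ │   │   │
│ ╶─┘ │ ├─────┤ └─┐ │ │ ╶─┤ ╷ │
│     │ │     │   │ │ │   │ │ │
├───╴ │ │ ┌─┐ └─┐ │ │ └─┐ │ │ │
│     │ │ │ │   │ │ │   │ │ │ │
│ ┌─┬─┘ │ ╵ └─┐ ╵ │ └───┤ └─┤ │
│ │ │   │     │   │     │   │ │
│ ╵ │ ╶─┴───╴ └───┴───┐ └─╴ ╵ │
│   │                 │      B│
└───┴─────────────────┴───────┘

Finding the shortest path through the maze:
Path length: 60 steps
Directions: right → right → right → down → right → right → down → right → up → right → down → down → left → down → down → right → up → right → right → down → down → left → down → right → down → right → right → up → up → right → up → left → up → up → left → up → right → right → right → down → right → down → left → down → down → down → left → down → right → down → left → down → left → down → right → down → down → right → down → right

Solution:

┌───────┬─────────────┬───────┐
│A 1 2 3│             │       │
├───┐ ╷ └───┬───┐ ╶───┘ ╷ ╶───┤
│   │ │4 5 6│9 0│       │     │
│ ╷ ╵ ├───┐ ╵ ╷ │ ┌─┬───┴───┐ │
│ │   │   │7 8│1│ │ │6 7 8 9│ │
│ ├───┴─┐ └───┘ │ ╵ │ ╶─┬─┐ ╵ │
│ │     │    3 2│   │5 4│ │0 1│
│ ╵ ┌─╴ ├───┐ ┌─┴───┤ ╷ │ └─╴ │
│   │   │   │4│7 8 9│ │3│  3 2│
├─┬─┘ ╷ │ ╷ │ ╵ ┌─┐ │ │ └─┐ ┌─┤
│ │   │ │ │ │5 6│ │0│ │2 1│4│ │
│ │ ╶─┴─┘ │ ├───┤ ╵ │ ├─╴ │ │ │
│ │       │ │   │2 1│ │9 0│5│ │
│ ├─────┬─┴─┘ ╷ │ ╶─┤ │ ┌─┘ │ │
│ │     │     │ │3 4│ │8│7 6│ │
│ │ ┌─┐ ╵ ╷ ╶─┼─┴─┐ └─┘ │ ╶─┤ │
│ │ │ │   │   │   │5 6 7│8 9│ │
│ │ │ ├───┴─╴ │ ╷ └─────┼─╴ │ │
│ │ │ │       │ │       │1 0│ │
│ ╵ │ │ ┌───╴ │ │ ╶─┐ ┌─┘ ┌─┘ │
│   │ │ │     │ │   │ │3 2│   │
│ ╶─┘ │ ├─────┤ └─┐ │ │ ╶─┤ ╷ │
│     │ │     │   │ │ │4 5│ │ │
├───╴ │ │ ┌─┐ └─┐ │ │ └─┐ │ │ │
│     │ │ │ │   │ │ │   │6│ │ │
│ ┌─┬─┘ │ ╵ └─┐ ╵ │ └───┤ └─┤ │
│ │ │   │     │   │     │7 8│ │
│ ╵ │ ╶─┴───╴ └───┴───┐ └─╴ ╵ │
│   │                 │    9 B│
└───┴─────────────────┴───────┘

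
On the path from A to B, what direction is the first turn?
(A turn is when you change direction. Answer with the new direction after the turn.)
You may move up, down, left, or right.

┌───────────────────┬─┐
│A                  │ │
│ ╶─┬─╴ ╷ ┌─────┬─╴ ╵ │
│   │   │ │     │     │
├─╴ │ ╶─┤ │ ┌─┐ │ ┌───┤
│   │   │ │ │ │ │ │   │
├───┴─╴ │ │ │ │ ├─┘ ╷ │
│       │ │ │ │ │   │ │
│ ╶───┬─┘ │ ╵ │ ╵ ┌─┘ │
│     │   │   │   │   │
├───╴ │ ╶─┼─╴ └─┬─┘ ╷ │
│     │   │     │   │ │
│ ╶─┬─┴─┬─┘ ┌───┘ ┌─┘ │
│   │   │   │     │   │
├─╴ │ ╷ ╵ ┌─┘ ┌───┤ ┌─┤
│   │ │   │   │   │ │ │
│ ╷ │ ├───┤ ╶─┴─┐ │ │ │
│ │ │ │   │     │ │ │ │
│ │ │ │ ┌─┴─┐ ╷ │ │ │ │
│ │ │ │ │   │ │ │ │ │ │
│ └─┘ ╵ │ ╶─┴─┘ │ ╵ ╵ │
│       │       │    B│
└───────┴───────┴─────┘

Directions: right, right, right, down, left, down, right, down, left, left, left, down, right, right, down, left, left, down, right, down, left, down, down, down, right, right, up, up, up, up, right, down, right, up, right, up, right, up, left, up, up, up, right, right, down, down, down, right, up, right, up, right, down, down, down, down, left, down, down, down, down, right
First turn direction: down

Solution:

┌───────────────────┬─┐
│A → → ↓            │ │
│ ╶─┬─╴ ╷ ┌─────┬─╴ ╵ │
│   │↓ ↲│ │↱ → ↓│     │
├─╴ │ ╶─┤ │ ┌─┐ │ ┌───┤
│   │↳ ↓│ │↑│ │↓│ │↱ ↓│
├───┴─╴ │ │ │ │ ├─┘ ╷ │
│↓ ← ← ↲│ │↑│ │↓│↱ ↑│↓│
│ ╶───┬─┘ │ ╵ │ ╵ ┌─┘ │
│↳ → ↓│   │↑ ↰│↳ ↑│  ↓│
├───╴ │ ╶─┼─╴ └─┬─┘ ╷ │
│↓ ← ↲│   │↱ ↑  │   │↓│
│ ╶─┬─┴─┬─┘ ┌───┘ ┌─┘ │
│↳ ↓│↱ ↓│↱ ↑│     │↓ ↲│
├─╴ │ ╷ ╵ ┌─┘ ┌───┤ ┌─┤
│↓ ↲│↑│↳ ↑│   │   │↓│ │
│ ╷ │ ├───┤ ╶─┴─┐ │ │ │
│↓│ │↑│   │     │ │↓│ │
│ │ │ │ ┌─┴─┐ ╷ │ │ │ │
│↓│ │↑│ │   │ │ │ │↓│ │
│ └─┘ ╵ │ ╶─┴─┘ │ ╵ ╵ │
│↳ → ↑  │       │  ↳ B│
└───────┴───────┴─────┘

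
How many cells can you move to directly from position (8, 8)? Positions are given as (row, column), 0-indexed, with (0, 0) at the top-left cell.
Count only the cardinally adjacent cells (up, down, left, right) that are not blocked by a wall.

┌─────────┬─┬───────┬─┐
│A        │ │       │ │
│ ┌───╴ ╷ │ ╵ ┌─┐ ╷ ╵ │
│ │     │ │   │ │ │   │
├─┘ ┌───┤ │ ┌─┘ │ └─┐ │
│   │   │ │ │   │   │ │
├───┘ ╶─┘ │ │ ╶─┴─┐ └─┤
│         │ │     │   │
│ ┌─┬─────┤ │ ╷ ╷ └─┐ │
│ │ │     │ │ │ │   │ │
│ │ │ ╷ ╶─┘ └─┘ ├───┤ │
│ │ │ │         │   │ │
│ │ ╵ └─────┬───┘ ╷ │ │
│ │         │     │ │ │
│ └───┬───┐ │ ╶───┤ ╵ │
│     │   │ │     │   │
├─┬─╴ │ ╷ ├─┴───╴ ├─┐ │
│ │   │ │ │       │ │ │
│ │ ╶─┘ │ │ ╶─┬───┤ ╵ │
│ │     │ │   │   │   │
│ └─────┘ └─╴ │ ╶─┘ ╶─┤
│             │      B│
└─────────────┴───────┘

Checking passable neighbors of (8, 8):
Neighbors: (7, 8), (8, 7)
Count: 2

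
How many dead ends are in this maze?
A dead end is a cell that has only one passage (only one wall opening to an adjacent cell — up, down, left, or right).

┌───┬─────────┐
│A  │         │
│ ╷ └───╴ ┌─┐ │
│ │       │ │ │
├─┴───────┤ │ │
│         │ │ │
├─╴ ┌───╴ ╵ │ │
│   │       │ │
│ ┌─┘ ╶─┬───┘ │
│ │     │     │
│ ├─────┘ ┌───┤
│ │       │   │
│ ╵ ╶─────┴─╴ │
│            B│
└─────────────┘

Checking each cell for number of passages:

Dead ends found at positions:
  (0, 2)
  (1, 0)
  (1, 5)
  (2, 0)
  (4, 1)
  (4, 3)
  (5, 5)
Total dead ends: 7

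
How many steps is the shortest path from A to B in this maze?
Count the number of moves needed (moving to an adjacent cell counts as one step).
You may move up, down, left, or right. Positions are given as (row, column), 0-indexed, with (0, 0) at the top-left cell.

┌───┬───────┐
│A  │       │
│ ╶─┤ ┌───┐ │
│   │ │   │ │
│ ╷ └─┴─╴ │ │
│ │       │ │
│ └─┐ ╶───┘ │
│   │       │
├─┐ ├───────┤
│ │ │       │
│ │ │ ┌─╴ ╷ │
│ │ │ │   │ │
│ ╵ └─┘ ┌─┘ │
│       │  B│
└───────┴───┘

Using BFS to find shortest path:
Start: (0, 0), End: (6, 5)
Path found:
(0,0) → (1,0) → (2,0) → (3,0) → (3,1) → (4,1) → (5,1) → (6,1) → (6,2) → (6,3) → (5,3) → (5,4) → (4,4) → (4,5) → (5,5) → (6,5)
Number of steps: 15

Solution:

┌───┬───────┐
│A  │       │
│ ╶─┤ ┌───┐ │
│↓  │ │   │ │
│ ╷ └─┴─╴ │ │
│↓│       │ │
│ └─┐ ╶───┘ │
│↳ ↓│       │
├─┐ ├───────┤
│ │↓│    ↱ ↓│
│ │ │ ┌─╴ ╷ │
│ │↓│ │↱ ↑│↓│
│ ╵ └─┘ ┌─┘ │
│  ↳ → ↑│  B│
└───────┴───┘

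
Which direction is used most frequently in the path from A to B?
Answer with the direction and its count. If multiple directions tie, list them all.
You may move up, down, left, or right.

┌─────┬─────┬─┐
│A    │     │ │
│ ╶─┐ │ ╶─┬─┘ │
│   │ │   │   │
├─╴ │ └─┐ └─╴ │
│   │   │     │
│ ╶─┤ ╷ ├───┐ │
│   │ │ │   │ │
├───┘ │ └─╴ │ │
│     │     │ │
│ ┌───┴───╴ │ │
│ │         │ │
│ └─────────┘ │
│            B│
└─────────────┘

Directions: right, right, down, down, down, down, left, left, down, down, right, right, right, right, right, right
Counts: {'right': 8, 'down': 6, 'left': 2}
Most common: right (8 times)

Solution:

┌─────┬─────┬─┐
│A → ↓│     │ │
│ ╶─┐ │ ╶─┬─┘ │
│   │↓│   │   │
├─╴ │ └─┐ └─╴ │
│   │↓  │     │
│ ╶─┤ ╷ ├───┐ │
│   │↓│ │   │ │
├───┘ │ └─╴ │ │
│↓ ← ↲│     │ │
│ ┌───┴───╴ │ │
│↓│         │ │
│ └─────────┘ │
│↳ → → → → → B│
└─────────────┘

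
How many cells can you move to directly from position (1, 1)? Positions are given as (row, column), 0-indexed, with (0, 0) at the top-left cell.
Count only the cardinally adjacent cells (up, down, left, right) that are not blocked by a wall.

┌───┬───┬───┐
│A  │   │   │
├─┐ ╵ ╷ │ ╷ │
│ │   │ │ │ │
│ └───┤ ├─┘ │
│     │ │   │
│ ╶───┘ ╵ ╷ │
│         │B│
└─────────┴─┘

Checking passable neighbors of (1, 1):
Neighbors: (0, 1), (1, 2)
Count: 2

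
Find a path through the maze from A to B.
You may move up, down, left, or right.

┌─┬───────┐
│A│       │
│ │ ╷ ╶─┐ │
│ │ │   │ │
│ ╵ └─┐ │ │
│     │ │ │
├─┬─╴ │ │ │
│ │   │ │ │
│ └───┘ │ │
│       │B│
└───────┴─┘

Finding the shortest path through the maze:
Path length: 12 steps
Directions: down → down → right → up → up → right → right → right → down → down → down → down

Solution:

┌─┬───────┐
│A│↱ → → ↓│
│ │ ╷ ╶─┐ │
│↓│↑│   │↓│
│ ╵ └─┐ │ │
│↳ ↑  │ │↓│
├─┬─╴ │ │ │
│ │   │ │↓│
│ └───┘ │ │
│       │B│
└───────┴─┘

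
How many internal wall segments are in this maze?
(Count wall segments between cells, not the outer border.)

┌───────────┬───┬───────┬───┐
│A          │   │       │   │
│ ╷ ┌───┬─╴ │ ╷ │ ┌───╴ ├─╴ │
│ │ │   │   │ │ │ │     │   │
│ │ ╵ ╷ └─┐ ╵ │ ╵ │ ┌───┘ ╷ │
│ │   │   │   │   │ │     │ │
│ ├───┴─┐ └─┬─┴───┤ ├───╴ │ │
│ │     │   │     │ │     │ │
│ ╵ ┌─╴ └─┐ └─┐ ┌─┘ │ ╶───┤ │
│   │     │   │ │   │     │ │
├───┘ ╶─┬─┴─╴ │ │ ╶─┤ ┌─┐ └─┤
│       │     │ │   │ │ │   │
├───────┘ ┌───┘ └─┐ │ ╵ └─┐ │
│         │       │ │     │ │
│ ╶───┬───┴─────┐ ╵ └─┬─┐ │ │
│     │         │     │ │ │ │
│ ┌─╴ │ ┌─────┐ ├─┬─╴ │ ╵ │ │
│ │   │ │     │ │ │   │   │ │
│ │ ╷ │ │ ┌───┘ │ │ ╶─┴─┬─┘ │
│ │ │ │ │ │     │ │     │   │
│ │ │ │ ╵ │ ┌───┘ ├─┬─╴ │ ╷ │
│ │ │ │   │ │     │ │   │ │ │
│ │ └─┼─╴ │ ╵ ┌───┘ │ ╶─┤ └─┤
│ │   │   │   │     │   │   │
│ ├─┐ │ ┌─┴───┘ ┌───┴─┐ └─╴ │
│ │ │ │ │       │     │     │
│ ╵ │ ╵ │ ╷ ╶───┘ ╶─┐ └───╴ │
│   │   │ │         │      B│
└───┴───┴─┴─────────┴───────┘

Counting internal wall segments:
Total internal walls: 169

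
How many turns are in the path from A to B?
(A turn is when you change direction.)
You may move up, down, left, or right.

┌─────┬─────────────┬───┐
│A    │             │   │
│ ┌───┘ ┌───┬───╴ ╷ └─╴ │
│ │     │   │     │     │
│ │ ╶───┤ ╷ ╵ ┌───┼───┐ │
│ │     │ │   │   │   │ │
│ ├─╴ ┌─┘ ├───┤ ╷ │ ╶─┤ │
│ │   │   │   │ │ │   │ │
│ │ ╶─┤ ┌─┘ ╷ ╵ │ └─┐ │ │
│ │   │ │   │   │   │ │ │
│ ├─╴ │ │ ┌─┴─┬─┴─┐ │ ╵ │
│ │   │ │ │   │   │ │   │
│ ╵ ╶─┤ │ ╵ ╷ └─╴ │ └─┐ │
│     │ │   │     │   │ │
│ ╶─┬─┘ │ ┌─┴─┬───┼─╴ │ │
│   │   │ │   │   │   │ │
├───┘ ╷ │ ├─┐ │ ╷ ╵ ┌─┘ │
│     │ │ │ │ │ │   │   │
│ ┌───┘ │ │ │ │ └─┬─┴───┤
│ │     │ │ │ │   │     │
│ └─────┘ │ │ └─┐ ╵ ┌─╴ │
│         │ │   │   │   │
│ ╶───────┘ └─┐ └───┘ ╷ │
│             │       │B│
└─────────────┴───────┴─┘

Directions: down, down, down, down, down, down, right, up, right, up, left, up, right, up, left, up, right, right, up, right, right, right, right, right, down, left, left, down, left, up, left, down, down, left, down, down, down, down, left, down, left, left, down, down, right, right, right, right, up, up, up, up, up, up, right, up, right, down, right, up, up, right, down, down, right, down, down, right, down, left, down, left, up, left, down, down, right, down, right, up, right, right, down, down
Number of turns: 52

Solution:

┌─────┬─────────────┬───┐
│A    │↱ → → → → ↓  │   │
│ ┌───┘ ┌───┬───╴ ╷ └─╴ │
│↓│↱ → ↑│↓ ↰│↓ ← ↲│     │
│ │ ╶───┤ ╷ ╵ ┌───┼───┐ │
│↓│↑ ↰  │↓│↑ ↲│↱ ↓│   │ │
│ ├─╴ ┌─┘ ├───┤ ╷ │ ╶─┤ │
│↓│↱ ↑│↓ ↲│↱ ↓│↑│↓│   │ │
│ │ ╶─┤ ┌─┘ ╷ ╵ │ └─┐ │ │
│↓│↑ ↰│↓│↱ ↑│↳ ↑│↳ ↓│ │ │
│ ├─╴ │ │ ┌─┴─┬─┴─┐ │ ╵ │
│↓│↱ ↑│↓│↑│   │   │↓│   │
│ ╵ ╶─┤ │ ╵ ╷ └─╴ │ └─┐ │
│↳ ↑  │↓│↑  │     │↳ ↓│ │
│ ╶─┬─┘ │ ┌─┴─┬───┼─╴ │ │
│   │↓ ↲│↑│   │↓ ↰│↓ ↲│ │
├───┘ ╷ │ ├─┐ │ ╷ ╵ ┌─┘ │
│↓ ← ↲│ │↑│ │ │↓│↑ ↲│   │
│ ┌───┘ │ │ │ │ └─┬─┴───┤
│↓│     │↑│ │ │↳ ↓│↱ → ↓│
│ └─────┘ │ │ └─┐ ╵ ┌─╴ │
│↳ → → → ↑│ │   │↳ ↑│  ↓│
│ ╶───────┘ └─┐ └───┘ ╷ │
│             │       │B│
└─────────────┴───────┴─┘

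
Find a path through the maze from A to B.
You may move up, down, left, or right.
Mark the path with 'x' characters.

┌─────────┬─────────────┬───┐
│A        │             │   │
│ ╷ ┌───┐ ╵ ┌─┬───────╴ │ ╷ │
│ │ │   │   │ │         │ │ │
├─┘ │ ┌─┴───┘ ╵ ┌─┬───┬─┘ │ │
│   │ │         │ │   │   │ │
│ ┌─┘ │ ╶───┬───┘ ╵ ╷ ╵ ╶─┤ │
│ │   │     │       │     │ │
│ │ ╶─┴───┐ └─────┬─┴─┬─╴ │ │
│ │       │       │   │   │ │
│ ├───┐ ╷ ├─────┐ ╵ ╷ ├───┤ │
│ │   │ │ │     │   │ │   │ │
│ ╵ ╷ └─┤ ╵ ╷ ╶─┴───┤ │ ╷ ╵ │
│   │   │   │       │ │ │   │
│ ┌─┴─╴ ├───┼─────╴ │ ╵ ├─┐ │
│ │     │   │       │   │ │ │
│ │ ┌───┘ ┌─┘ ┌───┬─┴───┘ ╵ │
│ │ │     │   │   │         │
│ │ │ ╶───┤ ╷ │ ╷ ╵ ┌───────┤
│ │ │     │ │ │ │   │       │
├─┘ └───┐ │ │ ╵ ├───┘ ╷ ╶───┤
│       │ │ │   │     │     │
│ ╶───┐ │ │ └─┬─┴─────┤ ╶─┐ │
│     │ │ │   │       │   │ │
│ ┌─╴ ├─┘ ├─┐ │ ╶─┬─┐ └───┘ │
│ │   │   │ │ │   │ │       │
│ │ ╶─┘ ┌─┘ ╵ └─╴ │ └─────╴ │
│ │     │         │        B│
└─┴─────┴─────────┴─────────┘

Finding the shortest path through the maze:
Path length: 78 steps
Directions: right → right → right → right → down → right → up → right → right → right → right → right → right → down → left → left → left → left → down → left → left → left → left → down → right → right → down → right → right → right → down → right → up → right → down → down → down → right → up → up → right → down → right → down → down → left → left → left → left → down → left → up → left → down → down → left → up → up → left → down → down → down → right → down → down → right → right → up → left → up → right → right → right → down → right → right → right → down

Solution:

┌─────────┬─────────────┬───┐
│A x x x x│x x x x x x x│   │
│ ╷ ┌───┐ ╵ ┌─┬───────╴ │ ╷ │
│ │ │   │x x│ │x x x x x│ │ │
├─┘ │ ┌─┴───┘ ╵ ┌─┬───┬─┘ │ │
│   │ │x x x x x│ │   │   │ │
│ ┌─┘ │ ╶───┬───┘ ╵ ╷ ╵ ╶─┤ │
│ │   │x x x│       │     │ │
│ │ ╶─┴───┐ └─────┬─┴─┬─╴ │ │
│ │       │x x x x│x x│   │ │
│ ├───┐ ╷ ├─────┐ ╵ ╷ ├───┤ │
│ │   │ │ │     │x x│x│x x│ │
│ ╵ ╷ └─┤ ╵ ╷ ╶─┴───┤ │ ╷ ╵ │
│   │   │   │       │x│x│x x│
│ ┌─┴─╴ ├───┼─────╴ │ ╵ ├─┐ │
│ │     │   │       │x x│ │x│
│ │ ┌───┘ ┌─┘ ┌───┬─┴───┘ ╵ │
│ │ │     │x x│x x│x x x x x│
│ │ │ ╶───┤ ╷ │ ╷ ╵ ┌───────┤
│ │ │     │x│x│x│x x│       │
├─┘ └───┐ │ │ ╵ ├───┘ ╷ ╶───┤
│       │ │x│x x│     │     │
│ ╶───┐ │ │ └─┬─┴─────┤ ╶─┐ │
│     │ │ │x x│x x x x│   │ │
│ ┌─╴ ├─┘ ├─┐ │ ╶─┬─┐ └───┘ │
│ │   │   │ │x│x x│ │x x x x│
│ │ ╶─┘ ┌─┘ ╵ └─╴ │ └─────╴ │
│ │     │    x x x│        B│
└─┴─────┴─────────┴─────────┘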